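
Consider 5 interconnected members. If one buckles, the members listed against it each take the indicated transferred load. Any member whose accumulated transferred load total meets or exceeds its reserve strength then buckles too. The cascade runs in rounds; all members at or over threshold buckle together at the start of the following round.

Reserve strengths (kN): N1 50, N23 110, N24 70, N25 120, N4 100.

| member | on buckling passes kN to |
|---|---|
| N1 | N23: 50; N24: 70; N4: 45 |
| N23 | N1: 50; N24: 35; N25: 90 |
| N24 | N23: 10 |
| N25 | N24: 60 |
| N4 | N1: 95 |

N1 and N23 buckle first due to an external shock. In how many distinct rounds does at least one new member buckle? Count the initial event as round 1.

2

Round 1 — N1, N23 buckle (initial).
  N24: +70+35 → 105 ≥ 70
  N25: +90 → 90 < 120
  N4: +45 → 45 < 100
Round 2 — N24 buckles.
No further bucklings.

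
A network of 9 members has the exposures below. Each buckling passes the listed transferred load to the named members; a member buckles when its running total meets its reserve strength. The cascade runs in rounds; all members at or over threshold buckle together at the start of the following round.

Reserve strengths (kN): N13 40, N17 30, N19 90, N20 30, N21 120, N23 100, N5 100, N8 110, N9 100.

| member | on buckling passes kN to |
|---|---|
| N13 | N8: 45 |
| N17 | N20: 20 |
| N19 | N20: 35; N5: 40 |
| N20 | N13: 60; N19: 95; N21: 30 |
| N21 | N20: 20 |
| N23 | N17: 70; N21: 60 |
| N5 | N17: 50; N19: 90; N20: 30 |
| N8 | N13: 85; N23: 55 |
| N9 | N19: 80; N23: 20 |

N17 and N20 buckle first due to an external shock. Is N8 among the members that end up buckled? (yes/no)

no

Round 1 — N17, N20 buckle (initial).
  N13: +60 → 60 ≥ 40
  N19: +95 → 95 ≥ 90
  N21: +30 → 30 < 120
Round 2 — N13, N19 buckle.
  N5: +40 → 40 < 100
  N8: +45 → 45 < 110
No further bucklings.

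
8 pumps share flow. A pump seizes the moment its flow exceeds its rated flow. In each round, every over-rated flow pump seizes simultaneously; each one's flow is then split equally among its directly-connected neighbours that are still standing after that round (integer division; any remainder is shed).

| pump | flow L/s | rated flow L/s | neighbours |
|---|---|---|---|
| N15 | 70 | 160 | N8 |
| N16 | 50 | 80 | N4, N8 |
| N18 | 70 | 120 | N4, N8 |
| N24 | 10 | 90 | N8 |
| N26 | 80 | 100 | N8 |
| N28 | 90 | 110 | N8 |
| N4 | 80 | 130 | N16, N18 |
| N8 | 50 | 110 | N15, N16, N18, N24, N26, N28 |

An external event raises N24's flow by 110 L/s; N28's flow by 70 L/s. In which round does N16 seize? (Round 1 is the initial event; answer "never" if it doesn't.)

Round 1 — N24 at 120 > 90; N28 at 160 > 110. N24, N28 seize.
  N24 sheds 120 L/s to N8: 120 each.
    N8: 50+120 = 170 > 110
  N28 sheds 160 L/s to N8: 160 each.
    N8: 170+160 = 330 > 110
Round 2 — N8 seizes.
  N8 sheds 330 L/s to N15, N16, N18, N26: 82 each (2 lost).
    N15: 70+82 = 152 ≤ 160
    N16: 50+82 = 132 > 80
    N18: 70+82 = 152 > 120
    N26: 80+82 = 162 > 100
Round 3 — N16, N18, N26 seize.
  N16 sheds 132 L/s to N4: 132 each.
    N4: 80+132 = 212 > 130
  N18 sheds 152 L/s to N4: 152 each.
    N4: 212+152 = 364 > 130
  N26 sheds 162 L/s: no online neighbours, lost.
Round 4 — N4 seizes.
  N4 sheds 364 L/s: no online neighbours, lost.
No further seizures.

3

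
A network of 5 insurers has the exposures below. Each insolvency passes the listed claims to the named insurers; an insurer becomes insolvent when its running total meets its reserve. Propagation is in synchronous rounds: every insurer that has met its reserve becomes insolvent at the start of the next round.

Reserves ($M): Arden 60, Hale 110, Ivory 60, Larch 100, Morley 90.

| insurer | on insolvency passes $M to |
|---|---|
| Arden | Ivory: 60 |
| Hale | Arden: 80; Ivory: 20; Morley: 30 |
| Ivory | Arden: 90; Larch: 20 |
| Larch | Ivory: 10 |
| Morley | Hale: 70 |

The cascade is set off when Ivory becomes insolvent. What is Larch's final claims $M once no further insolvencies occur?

Round 1 — Ivory becomes insolvent (initial).
  Arden: +90 → 90 ≥ 60
  Larch: +20 → 20 < 100
Round 2 — Arden becomes insolvent.
No further insolvencies.

20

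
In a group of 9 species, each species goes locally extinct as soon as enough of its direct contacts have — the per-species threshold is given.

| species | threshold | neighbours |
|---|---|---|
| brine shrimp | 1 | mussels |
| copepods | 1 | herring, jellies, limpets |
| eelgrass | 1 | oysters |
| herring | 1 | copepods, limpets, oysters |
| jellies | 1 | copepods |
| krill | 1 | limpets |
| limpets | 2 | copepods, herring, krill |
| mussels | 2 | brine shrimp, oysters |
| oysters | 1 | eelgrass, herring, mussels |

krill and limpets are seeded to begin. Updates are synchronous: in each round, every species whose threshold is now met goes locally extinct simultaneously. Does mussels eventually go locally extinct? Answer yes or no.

Round 1 — krill, limpets go locally extinct (initial).
Round 2 — checking thresholds:
  copepods: 1 of 3 neighbours ≥ 1, goes locally extinct.
  herring: 1 of 3 neighbours ≥ 1, goes locally extinct.
Round 3 — checking thresholds:
  jellies: 1 of 1 neighbours ≥ 1, goes locally extinct.
  oysters: 1 of 3 neighbours ≥ 1, goes locally extinct.
Round 4 — checking thresholds:
  eelgrass: 1 of 1 neighbours ≥ 1, goes locally extinct.
  mussels: 1 of 2 neighbours < 2, below threshold.
Round 5 — no new extinctions; cascade stops.

no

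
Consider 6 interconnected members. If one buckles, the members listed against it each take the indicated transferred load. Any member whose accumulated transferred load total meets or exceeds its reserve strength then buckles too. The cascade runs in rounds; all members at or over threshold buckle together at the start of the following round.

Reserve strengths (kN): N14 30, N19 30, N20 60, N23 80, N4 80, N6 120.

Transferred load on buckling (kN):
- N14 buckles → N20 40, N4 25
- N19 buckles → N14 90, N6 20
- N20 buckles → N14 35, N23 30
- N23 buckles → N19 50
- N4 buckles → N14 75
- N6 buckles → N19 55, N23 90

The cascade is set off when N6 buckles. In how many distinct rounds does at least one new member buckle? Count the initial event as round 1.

Round 1 — N6 buckles (initial).
  N19: +55 → 55 ≥ 30
  N23: +90 → 90 ≥ 80
Round 2 — N19, N23 buckle.
  N14: +90 → 90 ≥ 30
Round 3 — N14 buckles.
  N20: +40 → 40 < 60
  N4: +25 → 25 < 80
No further bucklings.

3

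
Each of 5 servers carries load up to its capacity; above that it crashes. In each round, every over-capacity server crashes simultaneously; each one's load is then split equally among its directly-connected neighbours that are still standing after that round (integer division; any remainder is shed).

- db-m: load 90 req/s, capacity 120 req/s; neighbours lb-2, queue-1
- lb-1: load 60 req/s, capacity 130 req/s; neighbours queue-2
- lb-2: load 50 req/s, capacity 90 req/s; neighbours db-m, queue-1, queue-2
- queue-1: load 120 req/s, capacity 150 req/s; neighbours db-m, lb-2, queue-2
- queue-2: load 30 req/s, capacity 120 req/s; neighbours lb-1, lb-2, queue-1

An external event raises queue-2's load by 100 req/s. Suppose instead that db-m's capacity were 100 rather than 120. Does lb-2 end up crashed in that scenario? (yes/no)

yes

With db-m's capacity at 100:
Round 1 — queue-2 at 130 > 120. queue-2 crashes.
  queue-2 sheds 130 req/s to lb-1, lb-2, queue-1: 43 each (1 lost).
    lb-1: 60+43 = 103 ≤ 130
    lb-2: 50+43 = 93 > 90
    queue-1: 120+43 = 163 > 150
Round 2 — lb-2, queue-1 crash.
  lb-2 sheds 93 req/s to db-m: 93 each.
    db-m: 90+93 = 183 > 100
  queue-1 sheds 163 req/s to db-m: 163 each.
    db-m: 183+163 = 346 > 100
Round 3 — db-m crashes.
  db-m sheds 346 req/s: no online neighbours, lost.
No further crashes.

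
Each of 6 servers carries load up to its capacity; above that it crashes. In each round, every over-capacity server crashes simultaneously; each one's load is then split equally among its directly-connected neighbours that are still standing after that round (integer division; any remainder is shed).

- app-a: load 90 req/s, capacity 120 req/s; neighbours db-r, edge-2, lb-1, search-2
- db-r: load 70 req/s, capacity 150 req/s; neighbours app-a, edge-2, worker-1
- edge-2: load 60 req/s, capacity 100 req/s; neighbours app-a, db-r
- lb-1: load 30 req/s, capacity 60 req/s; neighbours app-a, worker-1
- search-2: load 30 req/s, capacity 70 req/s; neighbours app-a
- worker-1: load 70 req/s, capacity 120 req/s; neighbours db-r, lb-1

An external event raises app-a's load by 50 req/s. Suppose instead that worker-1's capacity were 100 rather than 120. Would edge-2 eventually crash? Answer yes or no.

yes

With worker-1's capacity at 100:
Round 1 — app-a at 140 > 120. app-a crashes.
  app-a sheds 140 req/s to db-r, edge-2, lb-1, search-2: 35 each.
    db-r: 70+35 = 105 ≤ 150
    edge-2: 60+35 = 95 ≤ 100
    lb-1: 30+35 = 65 > 60
    search-2: 30+35 = 65 ≤ 70
Round 2 — lb-1 crashes.
  lb-1 sheds 65 req/s to worker-1: 65 each.
    worker-1: 70+65 = 135 > 100
Round 3 — worker-1 crashes.
  worker-1 sheds 135 req/s to db-r: 135 each.
    db-r: 105+135 = 240 > 150
Round 4 — db-r crashes.
  db-r sheds 240 req/s to edge-2: 240 each.
    edge-2: 95+240 = 335 > 100
Round 5 — edge-2 crashes.
  edge-2 sheds 335 req/s: no online neighbours, lost.
No further crashes.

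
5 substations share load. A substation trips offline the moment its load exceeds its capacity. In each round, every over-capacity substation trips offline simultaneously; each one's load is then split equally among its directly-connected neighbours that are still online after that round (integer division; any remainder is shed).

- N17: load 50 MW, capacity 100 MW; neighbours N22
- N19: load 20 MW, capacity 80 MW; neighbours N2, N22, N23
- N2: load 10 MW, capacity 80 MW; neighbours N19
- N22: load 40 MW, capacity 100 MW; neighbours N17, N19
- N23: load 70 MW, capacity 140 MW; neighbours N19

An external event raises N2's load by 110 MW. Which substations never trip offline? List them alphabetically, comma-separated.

N23

Round 1 — N2 at 120 > 80. N2 trips offline.
  N2 sheds 120 MW to N19: 120 each.
    N19: 20+120 = 140 > 80
Round 2 — N19 trips offline.
  N19 sheds 140 MW to N22, N23: 70 each.
    N22: 40+70 = 110 > 100
    N23: 70+70 = 140 ≤ 140
Round 3 — N22 trips offline.
  N22 sheds 110 MW to N17: 110 each.
    N17: 50+110 = 160 > 100
Round 4 — N17 trips offline.
  N17 sheds 160 MW: no online neighbours, lost.
No further trips.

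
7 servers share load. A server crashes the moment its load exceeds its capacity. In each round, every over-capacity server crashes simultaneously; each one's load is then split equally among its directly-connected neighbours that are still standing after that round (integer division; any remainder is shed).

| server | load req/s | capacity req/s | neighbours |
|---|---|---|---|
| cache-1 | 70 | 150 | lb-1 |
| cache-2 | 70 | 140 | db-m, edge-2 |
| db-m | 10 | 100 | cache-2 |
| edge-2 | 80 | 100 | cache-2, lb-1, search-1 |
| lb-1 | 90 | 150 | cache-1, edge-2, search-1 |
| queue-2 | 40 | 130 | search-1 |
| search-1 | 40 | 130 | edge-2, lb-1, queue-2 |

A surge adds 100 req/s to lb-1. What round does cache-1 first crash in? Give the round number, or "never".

never

Round 1 — lb-1 at 190 > 150. lb-1 crashes.
  lb-1 sheds 190 req/s to cache-1, edge-2, search-1: 63 each (1 lost).
    cache-1: 70+63 = 133 ≤ 150
    edge-2: 80+63 = 143 > 100
    search-1: 40+63 = 103 ≤ 130
Round 2 — edge-2 crashes.
  edge-2 sheds 143 req/s to cache-2, search-1: 71 each (1 lost).
    cache-2: 70+71 = 141 > 140
    search-1: 103+71 = 174 > 130
Round 3 — cache-2, search-1 crash.
  cache-2 sheds 141 req/s to db-m: 141 each.
    db-m: 10+141 = 151 > 100
  search-1 sheds 174 req/s to queue-2: 174 each.
    queue-2: 40+174 = 214 > 130
Round 4 — db-m, queue-2 crash.
  db-m sheds 151 req/s: no online neighbours, lost.
  queue-2 sheds 214 req/s: no online neighbours, lost.
No further crashes.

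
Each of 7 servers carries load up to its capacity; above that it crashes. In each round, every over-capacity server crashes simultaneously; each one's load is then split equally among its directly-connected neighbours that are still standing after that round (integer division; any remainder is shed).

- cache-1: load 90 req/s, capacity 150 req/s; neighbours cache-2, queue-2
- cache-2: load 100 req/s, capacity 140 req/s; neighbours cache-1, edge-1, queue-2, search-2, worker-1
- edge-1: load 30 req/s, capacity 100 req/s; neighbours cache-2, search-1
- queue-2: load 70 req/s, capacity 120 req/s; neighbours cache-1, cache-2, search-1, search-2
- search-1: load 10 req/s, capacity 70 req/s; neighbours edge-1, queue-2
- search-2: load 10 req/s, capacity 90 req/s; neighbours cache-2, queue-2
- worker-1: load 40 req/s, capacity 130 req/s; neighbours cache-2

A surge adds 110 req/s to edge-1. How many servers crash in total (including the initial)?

6

Round 1 — edge-1 at 140 > 100. edge-1 crashes.
  edge-1 sheds 140 req/s to cache-2, search-1: 70 each.
    cache-2: 100+70 = 170 > 140
    search-1: 10+70 = 80 > 70
Round 2 — cache-2, search-1 crash.
  cache-2 sheds 170 req/s to cache-1, queue-2, search-2, worker-1: 42 each (2 lost).
    cache-1: 90+42 = 132 ≤ 150
    queue-2: 70+42 = 112 ≤ 120
    search-2: 10+42 = 52 ≤ 90
    worker-1: 40+42 = 82 ≤ 130
  search-1 sheds 80 req/s to queue-2: 80 each.
    queue-2: 112+80 = 192 > 120
Round 3 — queue-2 crashes.
  queue-2 sheds 192 req/s to cache-1, search-2: 96 each.
    cache-1: 132+96 = 228 > 150
    search-2: 52+96 = 148 > 90
Round 4 — cache-1, search-2 crash.
  cache-1 sheds 228 req/s: no online neighbours, lost.
  search-2 sheds 148 req/s: no online neighbours, lost.
No further crashes.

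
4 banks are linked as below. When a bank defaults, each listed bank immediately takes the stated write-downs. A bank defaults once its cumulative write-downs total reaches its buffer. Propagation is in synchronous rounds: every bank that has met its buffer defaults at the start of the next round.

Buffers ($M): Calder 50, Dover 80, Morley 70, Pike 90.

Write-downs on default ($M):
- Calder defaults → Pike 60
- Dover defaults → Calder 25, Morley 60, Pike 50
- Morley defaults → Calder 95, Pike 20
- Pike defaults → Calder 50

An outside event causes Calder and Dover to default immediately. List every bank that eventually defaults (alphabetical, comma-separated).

Round 1 — Calder, Dover default (initial).
  Morley: +60 → 60 < 70
  Pike: +60+50 → 110 ≥ 90
Round 2 — Pike defaults.
No further defaults.

Calder, Dover, Pike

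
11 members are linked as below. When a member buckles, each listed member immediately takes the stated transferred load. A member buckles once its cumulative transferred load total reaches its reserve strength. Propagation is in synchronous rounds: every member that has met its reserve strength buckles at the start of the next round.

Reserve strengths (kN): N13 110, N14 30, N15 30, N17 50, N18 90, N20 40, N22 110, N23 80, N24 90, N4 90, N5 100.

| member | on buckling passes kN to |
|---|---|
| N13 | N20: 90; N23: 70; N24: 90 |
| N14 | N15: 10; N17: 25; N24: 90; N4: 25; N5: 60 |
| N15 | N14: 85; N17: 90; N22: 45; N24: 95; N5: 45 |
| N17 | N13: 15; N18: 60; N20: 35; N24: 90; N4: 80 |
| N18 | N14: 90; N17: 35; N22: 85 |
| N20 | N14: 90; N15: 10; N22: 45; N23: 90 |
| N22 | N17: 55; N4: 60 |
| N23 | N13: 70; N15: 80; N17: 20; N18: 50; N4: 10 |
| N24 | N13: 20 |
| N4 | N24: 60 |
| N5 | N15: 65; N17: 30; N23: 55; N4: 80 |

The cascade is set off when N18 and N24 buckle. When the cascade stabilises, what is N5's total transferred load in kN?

Round 1 — N18, N24 buckle (initial).
  N13: +20 → 20 < 110
  N14: +90 → 90 ≥ 30
  N17: +35 → 35 < 50
  N22: +85 → 85 < 110
Round 2 — N14 buckles.
  N15: +10 → 10 < 30
  N17: +25 → 60 ≥ 50
  N4: +25 → 25 < 90
  N5: +60 → 60 < 100
Round 3 — N17 buckles.
  N13: +15 → 35 < 110
  N20: +35 → 35 < 40
  N4: +80 → 105 ≥ 90
Round 4 — N4 buckles.
No further bucklings.

60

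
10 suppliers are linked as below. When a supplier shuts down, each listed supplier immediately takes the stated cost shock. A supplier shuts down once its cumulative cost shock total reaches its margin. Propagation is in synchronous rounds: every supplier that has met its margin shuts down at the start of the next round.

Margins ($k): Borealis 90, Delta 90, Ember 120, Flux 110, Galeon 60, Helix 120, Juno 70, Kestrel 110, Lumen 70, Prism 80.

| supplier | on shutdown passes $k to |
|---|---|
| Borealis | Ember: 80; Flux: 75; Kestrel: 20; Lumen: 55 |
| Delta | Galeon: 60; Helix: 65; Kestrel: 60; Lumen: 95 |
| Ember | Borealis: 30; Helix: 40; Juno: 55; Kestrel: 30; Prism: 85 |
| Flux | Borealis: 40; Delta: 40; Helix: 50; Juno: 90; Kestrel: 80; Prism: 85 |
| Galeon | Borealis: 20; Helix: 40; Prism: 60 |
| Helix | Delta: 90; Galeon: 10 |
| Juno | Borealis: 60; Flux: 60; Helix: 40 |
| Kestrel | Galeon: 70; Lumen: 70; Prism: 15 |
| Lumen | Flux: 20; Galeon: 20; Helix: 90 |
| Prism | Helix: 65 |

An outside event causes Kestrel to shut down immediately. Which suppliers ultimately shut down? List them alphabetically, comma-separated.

Round 1 — Kestrel shuts down (initial).
  Galeon: +70 → 70 ≥ 60
  Lumen: +70 → 70 ≥ 70
  Prism: +15 → 15 < 80
Round 2 — Galeon, Lumen shut down.
  Borealis: +20 → 20 < 90
  Flux: +20 → 20 < 110
  Helix: +40+90 → 130 ≥ 120
  Prism: +60 → 75 < 80
Round 3 — Helix shuts down.
  Delta: +90 → 90 ≥ 90
Round 4 — Delta shuts down.
No further shutdowns.

Delta, Galeon, Helix, Kestrel, Lumen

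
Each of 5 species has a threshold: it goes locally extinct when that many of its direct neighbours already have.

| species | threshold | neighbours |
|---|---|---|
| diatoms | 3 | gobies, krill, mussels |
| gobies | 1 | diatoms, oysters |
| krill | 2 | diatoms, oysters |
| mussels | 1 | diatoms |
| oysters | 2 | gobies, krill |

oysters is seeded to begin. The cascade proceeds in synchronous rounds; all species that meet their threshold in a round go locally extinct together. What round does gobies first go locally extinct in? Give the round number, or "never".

Round 1 — oysters goes locally extinct (initial).
Round 2 — checking thresholds:
  gobies: 1 of 2 neighbours ≥ 1, goes locally extinct.
  krill: 1 of 2 neighbours < 2, holds.
Round 3 — no new extinctions; cascade stops.

2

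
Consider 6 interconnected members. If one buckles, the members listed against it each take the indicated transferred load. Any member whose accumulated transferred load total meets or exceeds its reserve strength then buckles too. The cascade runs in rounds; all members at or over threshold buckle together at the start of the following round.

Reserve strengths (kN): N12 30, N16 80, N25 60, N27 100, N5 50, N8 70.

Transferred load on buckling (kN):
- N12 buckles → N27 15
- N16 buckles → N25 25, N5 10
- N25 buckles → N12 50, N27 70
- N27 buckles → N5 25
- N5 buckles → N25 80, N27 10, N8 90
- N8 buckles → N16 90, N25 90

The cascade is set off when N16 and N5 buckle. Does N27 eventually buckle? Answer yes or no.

Round 1 — N16, N5 buckle (initial).
  N25: +25+80 → 105 ≥ 60
  N27: +10 → 10 < 100
  N8: +90 → 90 ≥ 70
Round 2 — N25, N8 buckle.
  N12: +50 → 50 ≥ 30
  N27: +70 → 80 < 100
Round 3 — N12 buckles.
  N27: +15 → 95 < 100
No further bucklings.

no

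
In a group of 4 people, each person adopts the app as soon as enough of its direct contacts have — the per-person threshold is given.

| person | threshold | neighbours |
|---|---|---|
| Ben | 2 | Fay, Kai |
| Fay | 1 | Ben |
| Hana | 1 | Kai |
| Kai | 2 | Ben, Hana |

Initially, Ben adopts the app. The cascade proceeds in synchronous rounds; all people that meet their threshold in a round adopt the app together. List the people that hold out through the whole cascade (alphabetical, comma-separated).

Round 1 — Ben adopts the app (initial).
Round 2 — checking thresholds:
  Fay: 1 of 1 neighbours ≥ 1, adopts the app.
  Kai: 1 of 2 neighbours < 2, not yet.
Round 3 — no new adoptions; cascade stops.

Hana, Kai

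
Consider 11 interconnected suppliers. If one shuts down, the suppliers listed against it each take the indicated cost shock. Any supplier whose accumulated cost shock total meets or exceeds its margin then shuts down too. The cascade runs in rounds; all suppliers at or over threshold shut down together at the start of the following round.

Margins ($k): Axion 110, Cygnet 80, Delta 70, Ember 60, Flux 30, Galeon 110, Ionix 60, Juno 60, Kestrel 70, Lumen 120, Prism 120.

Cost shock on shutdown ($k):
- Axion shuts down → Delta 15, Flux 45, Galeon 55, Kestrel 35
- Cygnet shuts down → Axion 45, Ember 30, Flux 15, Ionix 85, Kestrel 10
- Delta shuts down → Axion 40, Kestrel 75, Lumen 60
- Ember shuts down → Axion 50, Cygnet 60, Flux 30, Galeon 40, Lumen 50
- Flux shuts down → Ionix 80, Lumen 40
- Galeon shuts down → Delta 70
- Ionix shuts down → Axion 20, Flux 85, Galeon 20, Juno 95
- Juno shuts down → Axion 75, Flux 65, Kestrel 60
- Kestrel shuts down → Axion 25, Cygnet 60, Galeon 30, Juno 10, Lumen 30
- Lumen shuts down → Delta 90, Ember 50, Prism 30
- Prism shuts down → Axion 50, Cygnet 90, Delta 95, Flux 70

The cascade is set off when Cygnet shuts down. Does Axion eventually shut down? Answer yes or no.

Round 1 — Cygnet shuts down (initial).
  Axion: +45 → 45 < 110
  Ember: +30 → 30 < 60
  Flux: +15 → 15 < 30
  Ionix: +85 → 85 ≥ 60
  Kestrel: +10 → 10 < 70
Round 2 — Ionix shuts down.
  Axion: +20 → 65 < 110
  Flux: +85 → 100 ≥ 30
  Galeon: +20 → 20 < 110
  Juno: +95 → 95 ≥ 60
Round 3 — Flux, Juno shut down.
  Axion: +75 → 140 ≥ 110
  Kestrel: +60 → 70 ≥ 70
  Lumen: +40 → 40 < 120
Round 4 — Axion, Kestrel shut down.
  Delta: +15 → 15 < 70
  Galeon: +55+30 → 105 < 110
  Lumen: +30 → 70 < 120
No further shutdowns.

yes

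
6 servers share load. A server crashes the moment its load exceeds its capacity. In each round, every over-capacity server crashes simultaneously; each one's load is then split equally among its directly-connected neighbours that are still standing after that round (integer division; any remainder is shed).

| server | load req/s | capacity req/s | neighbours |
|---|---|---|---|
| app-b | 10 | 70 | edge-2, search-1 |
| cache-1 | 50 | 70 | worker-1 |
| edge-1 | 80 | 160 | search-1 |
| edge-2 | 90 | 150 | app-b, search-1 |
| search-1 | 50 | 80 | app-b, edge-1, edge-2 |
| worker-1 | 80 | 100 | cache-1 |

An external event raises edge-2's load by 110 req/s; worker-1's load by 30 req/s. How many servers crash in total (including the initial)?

Round 1 — edge-2 at 200 > 150; worker-1 at 110 > 100. edge-2, worker-1 crash.
  edge-2 sheds 200 req/s to app-b, search-1: 100 each.
    app-b: 10+100 = 110 > 70
    search-1: 50+100 = 150 > 80
  worker-1 sheds 110 req/s to cache-1: 110 each.
    cache-1: 50+110 = 160 > 70
Round 2 — app-b, cache-1, search-1 crash.
  app-b sheds 110 req/s: no online neighbours, lost.
  cache-1 sheds 160 req/s: no online neighbours, lost.
  search-1 sheds 150 req/s to edge-1: 150 each.
    edge-1: 80+150 = 230 > 160
Round 3 — edge-1 crashes.
  edge-1 sheds 230 req/s: no online neighbours, lost.
No further crashes.

6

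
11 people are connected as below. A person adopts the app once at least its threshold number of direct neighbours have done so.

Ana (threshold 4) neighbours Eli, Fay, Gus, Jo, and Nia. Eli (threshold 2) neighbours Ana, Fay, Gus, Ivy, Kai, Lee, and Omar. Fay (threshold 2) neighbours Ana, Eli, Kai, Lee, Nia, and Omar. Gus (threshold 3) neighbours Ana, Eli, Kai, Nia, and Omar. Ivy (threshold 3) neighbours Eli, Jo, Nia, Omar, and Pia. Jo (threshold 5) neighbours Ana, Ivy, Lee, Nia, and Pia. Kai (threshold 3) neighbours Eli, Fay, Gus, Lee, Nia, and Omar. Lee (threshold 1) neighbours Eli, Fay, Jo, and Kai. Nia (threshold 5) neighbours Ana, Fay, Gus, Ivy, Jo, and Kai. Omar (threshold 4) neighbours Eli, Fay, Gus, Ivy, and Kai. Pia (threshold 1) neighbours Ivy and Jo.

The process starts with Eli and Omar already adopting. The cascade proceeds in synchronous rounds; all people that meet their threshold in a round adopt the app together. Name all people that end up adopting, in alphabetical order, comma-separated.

Round 1 — Eli, Omar adopt the app (initial).
Round 2 — checking thresholds:
  Ana: 1 of 5 neighbours < 4, holds.
  Fay: 2 of 6 neighbours ≥ 2, adopts the app.
  Gus: 2 of 5 neighbours < 3, holds.
  Ivy: 2 of 5 neighbours < 3, holds.
  Kai: 2 of 6 neighbours < 3, holds.
  Lee: 1 of 4 neighbours ≥ 1, adopts the app.
Round 3 — checking thresholds:
  Ana: 2 of 5 neighbours < 4, holds.
  Gus: 2 of 5 neighbours < 3, holds.
  Ivy: 2 of 5 neighbours < 3, holds.
  Jo: 1 of 5 neighbours < 5, holds.
  Kai: 4 of 6 neighbours ≥ 3, adopts the app.
  Nia: 1 of 6 neighbours < 5, holds.
Round 4 — checking thresholds:
  Ana: 2 of 5 neighbours < 4, holds.
  Gus: 3 of 5 neighbours ≥ 3, adopts the app.
  Ivy: 2 of 5 neighbours < 3, holds.
  Jo: 1 of 5 neighbours < 5, holds.
  Nia: 2 of 6 neighbours < 5, holds.
Round 5 — no new adoptions; cascade stops.

Eli, Fay, Gus, Kai, Lee, Omar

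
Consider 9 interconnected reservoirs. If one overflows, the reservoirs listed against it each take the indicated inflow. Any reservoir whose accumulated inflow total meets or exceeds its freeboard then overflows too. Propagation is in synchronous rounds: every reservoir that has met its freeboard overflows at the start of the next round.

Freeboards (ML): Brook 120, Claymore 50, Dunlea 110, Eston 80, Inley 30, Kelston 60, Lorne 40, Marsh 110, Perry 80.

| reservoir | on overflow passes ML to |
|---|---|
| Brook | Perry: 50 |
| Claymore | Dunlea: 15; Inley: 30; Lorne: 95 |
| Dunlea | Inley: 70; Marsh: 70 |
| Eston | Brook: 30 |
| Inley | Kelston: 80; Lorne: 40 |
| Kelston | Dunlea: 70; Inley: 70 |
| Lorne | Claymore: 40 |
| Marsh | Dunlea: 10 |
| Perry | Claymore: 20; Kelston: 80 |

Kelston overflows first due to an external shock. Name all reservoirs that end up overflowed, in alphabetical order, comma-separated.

Inley, Kelston, Lorne

Round 1 — Kelston overflows (initial).
  Dunlea: +70 → 70 < 110
  Inley: +70 → 70 ≥ 30
Round 2 — Inley overflows.
  Lorne: +40 → 40 ≥ 40
Round 3 — Lorne overflows.
  Claymore: +40 → 40 < 50
No further overflows.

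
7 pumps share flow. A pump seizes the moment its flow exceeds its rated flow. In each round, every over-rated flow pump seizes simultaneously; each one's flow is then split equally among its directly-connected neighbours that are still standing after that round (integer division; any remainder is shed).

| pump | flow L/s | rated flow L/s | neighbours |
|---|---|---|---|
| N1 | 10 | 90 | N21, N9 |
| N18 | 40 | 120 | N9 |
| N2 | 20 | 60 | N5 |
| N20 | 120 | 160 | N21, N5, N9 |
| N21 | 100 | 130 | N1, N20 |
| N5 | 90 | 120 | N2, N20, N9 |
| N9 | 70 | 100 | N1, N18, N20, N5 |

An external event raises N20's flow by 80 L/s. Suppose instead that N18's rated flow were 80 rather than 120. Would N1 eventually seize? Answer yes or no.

yes

With N18's rated flow at 80:
Round 1 — N20 at 200 > 160. N20 seizes.
  N20 sheds 200 L/s to N21, N5, N9: 66 each (2 lost).
    N21: 100+66 = 166 > 130
    N5: 90+66 = 156 > 120
    N9: 70+66 = 136 > 100
Round 2 — N21, N5, N9 seize.
  N21 sheds 166 L/s to N1: 166 each.
    N1: 10+166 = 176 > 90
  N5 sheds 156 L/s to N2: 156 each.
    N2: 20+156 = 176 > 60
  N9 sheds 136 L/s to N1, N18: 68 each.
    N1: 176+68 = 244 > 90
    N18: 40+68 = 108 > 80
Round 3 — N1, N18, N2 seize.
  N1 sheds 244 L/s: no online neighbours, lost.
  N18 sheds 108 L/s: no online neighbours, lost.
  N2 sheds 176 L/s: no online neighbours, lost.
No further seizures.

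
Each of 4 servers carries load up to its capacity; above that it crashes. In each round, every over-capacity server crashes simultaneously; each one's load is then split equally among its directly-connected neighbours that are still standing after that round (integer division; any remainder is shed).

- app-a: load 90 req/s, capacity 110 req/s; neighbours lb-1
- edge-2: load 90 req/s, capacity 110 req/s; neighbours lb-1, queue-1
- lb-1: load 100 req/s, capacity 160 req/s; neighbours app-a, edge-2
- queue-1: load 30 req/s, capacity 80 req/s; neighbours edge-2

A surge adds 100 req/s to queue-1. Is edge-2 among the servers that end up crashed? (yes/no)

Round 1 — queue-1 at 130 > 80. queue-1 crashes.
  queue-1 sheds 130 req/s to edge-2: 130 each.
    edge-2: 90+130 = 220 > 110
Round 2 — edge-2 crashes.
  edge-2 sheds 220 req/s to lb-1: 220 each.
    lb-1: 100+220 = 320 > 160
Round 3 — lb-1 crashes.
  lb-1 sheds 320 req/s to app-a: 320 each.
    app-a: 90+320 = 410 > 110
Round 4 — app-a crashes.
  app-a sheds 410 req/s: no online neighbours, lost.
No further crashes.

yes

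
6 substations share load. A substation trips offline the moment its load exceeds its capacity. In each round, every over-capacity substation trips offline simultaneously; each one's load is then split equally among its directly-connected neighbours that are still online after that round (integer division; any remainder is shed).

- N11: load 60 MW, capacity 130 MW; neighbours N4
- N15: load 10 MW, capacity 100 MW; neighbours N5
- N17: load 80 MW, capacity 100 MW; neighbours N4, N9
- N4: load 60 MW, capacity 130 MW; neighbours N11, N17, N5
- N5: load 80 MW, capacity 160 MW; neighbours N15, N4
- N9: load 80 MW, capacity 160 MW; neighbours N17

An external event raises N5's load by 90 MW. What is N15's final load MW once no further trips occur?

Round 1 — N5 at 170 > 160. N5 trips offline.
  N5 sheds 170 MW to N15, N4: 85 each.
    N15: 10+85 = 95 ≤ 100
    N4: 60+85 = 145 > 130
Round 2 — N4 trips offline.
  N4 sheds 145 MW to N11, N17: 72 each (1 lost).
    N11: 60+72 = 132 > 130
    N17: 80+72 = 152 > 100
Round 3 — N11, N17 trip offline.
  N11 sheds 132 MW: no online neighbours, lost.
  N17 sheds 152 MW to N9: 152 each.
    N9: 80+152 = 232 > 160
Round 4 — N9 trips offline.
  N9 sheds 232 MW: no online neighbours, lost.
No further trips.

95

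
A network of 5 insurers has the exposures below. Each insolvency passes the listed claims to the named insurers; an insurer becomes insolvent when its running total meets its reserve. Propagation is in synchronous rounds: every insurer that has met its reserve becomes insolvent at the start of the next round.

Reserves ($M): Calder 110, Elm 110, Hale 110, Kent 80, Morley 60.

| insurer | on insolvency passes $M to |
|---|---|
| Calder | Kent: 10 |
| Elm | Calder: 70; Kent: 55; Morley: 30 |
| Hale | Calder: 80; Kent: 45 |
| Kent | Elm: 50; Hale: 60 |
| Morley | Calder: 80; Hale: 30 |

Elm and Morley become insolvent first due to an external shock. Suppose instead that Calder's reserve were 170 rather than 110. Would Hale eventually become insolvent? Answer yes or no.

no

With Calder's reserve at 170:
Round 1 — Elm, Morley become insolvent (initial).
  Calder: +70+80 → 150 < 170
  Hale: +30 → 30 < 110
  Kent: +55 → 55 < 80
No further insolvencies.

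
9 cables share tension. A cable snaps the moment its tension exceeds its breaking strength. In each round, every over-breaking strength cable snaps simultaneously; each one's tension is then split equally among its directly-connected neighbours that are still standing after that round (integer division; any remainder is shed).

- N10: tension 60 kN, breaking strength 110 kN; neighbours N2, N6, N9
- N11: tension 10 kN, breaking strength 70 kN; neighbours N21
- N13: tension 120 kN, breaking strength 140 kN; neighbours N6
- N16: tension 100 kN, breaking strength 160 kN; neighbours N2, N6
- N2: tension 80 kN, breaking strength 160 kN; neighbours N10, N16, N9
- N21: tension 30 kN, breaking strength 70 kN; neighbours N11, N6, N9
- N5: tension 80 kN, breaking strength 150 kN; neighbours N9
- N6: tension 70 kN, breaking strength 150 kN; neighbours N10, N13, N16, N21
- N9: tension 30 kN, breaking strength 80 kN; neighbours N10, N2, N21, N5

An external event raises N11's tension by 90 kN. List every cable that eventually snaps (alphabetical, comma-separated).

Round 1 — N11 at 100 > 70. N11 snaps.
  N11 sheds 100 kN to N21: 100 each.
    N21: 30+100 = 130 > 70
Round 2 — N21 snaps.
  N21 sheds 130 kN to N6, N9: 65 each.
    N6: 70+65 = 135 ≤ 150
    N9: 30+65 = 95 > 80
Round 3 — N9 snaps.
  N9 sheds 95 kN to N10, N2, N5: 31 each (2 lost).
    N10: 60+31 = 91 ≤ 110
    N2: 80+31 = 111 ≤ 160
    N5: 80+31 = 111 ≤ 150
No further breaks.

N11, N21, N9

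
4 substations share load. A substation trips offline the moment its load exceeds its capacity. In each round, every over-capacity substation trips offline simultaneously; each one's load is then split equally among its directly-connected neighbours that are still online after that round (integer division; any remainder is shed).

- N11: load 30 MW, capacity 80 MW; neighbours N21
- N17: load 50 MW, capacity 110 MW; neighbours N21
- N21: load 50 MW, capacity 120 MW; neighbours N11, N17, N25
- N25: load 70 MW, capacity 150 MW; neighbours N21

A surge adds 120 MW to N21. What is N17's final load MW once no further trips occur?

Round 1 — N21 at 170 > 120. N21 trips offline.
  N21 sheds 170 MW to N11, N17, N25: 56 each (2 lost).
    N11: 30+56 = 86 > 80
    N17: 50+56 = 106 ≤ 110
    N25: 70+56 = 126 ≤ 150
Round 2 — N11 trips offline.
  N11 sheds 86 MW: no online neighbours, lost.
No further trips.

106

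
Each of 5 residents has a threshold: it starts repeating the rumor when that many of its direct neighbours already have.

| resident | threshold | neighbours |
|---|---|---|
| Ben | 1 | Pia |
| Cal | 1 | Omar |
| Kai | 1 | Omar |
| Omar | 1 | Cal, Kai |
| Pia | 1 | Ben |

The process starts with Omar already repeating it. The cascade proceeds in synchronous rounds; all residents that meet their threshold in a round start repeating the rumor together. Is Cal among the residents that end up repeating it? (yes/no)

yes

Round 1 — Omar starts repeating the rumor (initial).
Round 2 — checking thresholds:
  Cal: 1 of 1 neighbours ≥ 1, starts repeating the rumor.
  Kai: 1 of 1 neighbours ≥ 1, starts repeating the rumor.
Round 3 — no new spreads; cascade stops.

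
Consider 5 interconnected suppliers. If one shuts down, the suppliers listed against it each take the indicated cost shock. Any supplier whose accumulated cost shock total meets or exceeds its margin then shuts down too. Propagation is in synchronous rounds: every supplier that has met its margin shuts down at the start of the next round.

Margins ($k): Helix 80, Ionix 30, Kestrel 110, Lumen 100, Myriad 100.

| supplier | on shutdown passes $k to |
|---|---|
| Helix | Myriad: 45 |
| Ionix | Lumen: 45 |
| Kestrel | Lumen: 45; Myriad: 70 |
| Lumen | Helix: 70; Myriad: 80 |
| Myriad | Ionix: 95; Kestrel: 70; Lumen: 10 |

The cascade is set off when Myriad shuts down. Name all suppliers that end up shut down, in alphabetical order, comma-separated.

Ionix, Myriad

Round 1 — Myriad shuts down (initial).
  Ionix: +95 → 95 ≥ 30
  Kestrel: +70 → 70 < 110
  Lumen: +10 → 10 < 100
Round 2 — Ionix shuts down.
  Lumen: +45 → 55 < 100
No further shutdowns.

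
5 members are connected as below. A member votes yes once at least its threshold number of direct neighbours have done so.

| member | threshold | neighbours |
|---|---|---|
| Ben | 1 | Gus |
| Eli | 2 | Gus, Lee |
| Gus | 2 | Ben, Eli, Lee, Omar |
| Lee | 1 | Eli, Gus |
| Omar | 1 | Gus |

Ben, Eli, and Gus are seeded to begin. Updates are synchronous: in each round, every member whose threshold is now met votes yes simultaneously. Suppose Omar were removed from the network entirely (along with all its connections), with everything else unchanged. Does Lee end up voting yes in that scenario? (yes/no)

yes

With Omar removed:
Round 1 — Ben, Eli, Gus vote yes (initial).
Round 2 — checking thresholds:
  Lee: 2 of 2 neighbours ≥ 1, votes yes.
Round 3 — no new yes votes; cascade stops.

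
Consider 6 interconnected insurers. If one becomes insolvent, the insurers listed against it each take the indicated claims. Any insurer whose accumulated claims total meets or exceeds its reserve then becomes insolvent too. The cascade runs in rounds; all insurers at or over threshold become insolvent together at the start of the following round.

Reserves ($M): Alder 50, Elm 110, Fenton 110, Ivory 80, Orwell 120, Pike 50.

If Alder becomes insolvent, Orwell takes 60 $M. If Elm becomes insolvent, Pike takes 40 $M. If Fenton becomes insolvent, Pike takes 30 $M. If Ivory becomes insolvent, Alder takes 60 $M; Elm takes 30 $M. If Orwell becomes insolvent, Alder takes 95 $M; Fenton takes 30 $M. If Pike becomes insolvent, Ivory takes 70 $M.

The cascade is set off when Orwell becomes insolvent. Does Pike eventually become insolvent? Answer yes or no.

no

Round 1 — Orwell becomes insolvent (initial).
  Alder: +95 → 95 ≥ 50
  Fenton: +30 → 30 < 110
Round 2 — Alder becomes insolvent.
No further insolvencies.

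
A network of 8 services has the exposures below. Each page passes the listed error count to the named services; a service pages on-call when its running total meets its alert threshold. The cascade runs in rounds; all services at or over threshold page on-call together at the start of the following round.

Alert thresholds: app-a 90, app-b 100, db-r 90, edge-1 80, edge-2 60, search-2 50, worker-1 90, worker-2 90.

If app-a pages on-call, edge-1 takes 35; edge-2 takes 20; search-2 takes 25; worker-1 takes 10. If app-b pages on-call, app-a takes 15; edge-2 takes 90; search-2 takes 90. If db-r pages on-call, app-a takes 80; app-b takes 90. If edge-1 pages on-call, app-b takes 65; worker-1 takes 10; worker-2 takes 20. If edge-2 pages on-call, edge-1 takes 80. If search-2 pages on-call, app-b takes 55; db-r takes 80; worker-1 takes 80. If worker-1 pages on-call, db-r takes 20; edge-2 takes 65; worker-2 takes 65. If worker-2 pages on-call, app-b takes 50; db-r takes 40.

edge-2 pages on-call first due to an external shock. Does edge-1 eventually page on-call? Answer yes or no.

Round 1 — edge-2 pages on-call (initial).
  edge-1: +80 → 80 ≥ 80
Round 2 — edge-1 pages on-call.
  app-b: +65 → 65 < 100
  worker-1: +10 → 10 < 90
  worker-2: +20 → 20 < 90
No further pages.

yes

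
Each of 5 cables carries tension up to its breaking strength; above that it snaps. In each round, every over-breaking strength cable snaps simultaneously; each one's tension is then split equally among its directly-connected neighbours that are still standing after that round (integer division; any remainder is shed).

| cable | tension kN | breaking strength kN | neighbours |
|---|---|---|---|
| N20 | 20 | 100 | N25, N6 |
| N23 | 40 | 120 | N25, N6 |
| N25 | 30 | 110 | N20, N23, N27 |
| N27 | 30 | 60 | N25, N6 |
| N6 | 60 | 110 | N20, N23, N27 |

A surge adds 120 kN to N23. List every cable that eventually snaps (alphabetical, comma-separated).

Round 1 — N23 at 160 > 120. N23 snaps.
  N23 sheds 160 kN to N25, N6: 80 each.
    N25: 30+80 = 110 ≤ 110
    N6: 60+80 = 140 > 110
Round 2 — N6 snaps.
  N6 sheds 140 kN to N20, N27: 70 each.
    N20: 20+70 = 90 ≤ 100
    N27: 30+70 = 100 > 60
Round 3 — N27 snaps.
  N27 sheds 100 kN to N25: 100 each.
    N25: 110+100 = 210 > 110
Round 4 — N25 snaps.
  N25 sheds 210 kN to N20: 210 each.
    N20: 90+210 = 300 > 100
Round 5 — N20 snaps.
  N20 sheds 300 kN: no online neighbours, lost.
No further breaks.

N20, N23, N25, N27, N6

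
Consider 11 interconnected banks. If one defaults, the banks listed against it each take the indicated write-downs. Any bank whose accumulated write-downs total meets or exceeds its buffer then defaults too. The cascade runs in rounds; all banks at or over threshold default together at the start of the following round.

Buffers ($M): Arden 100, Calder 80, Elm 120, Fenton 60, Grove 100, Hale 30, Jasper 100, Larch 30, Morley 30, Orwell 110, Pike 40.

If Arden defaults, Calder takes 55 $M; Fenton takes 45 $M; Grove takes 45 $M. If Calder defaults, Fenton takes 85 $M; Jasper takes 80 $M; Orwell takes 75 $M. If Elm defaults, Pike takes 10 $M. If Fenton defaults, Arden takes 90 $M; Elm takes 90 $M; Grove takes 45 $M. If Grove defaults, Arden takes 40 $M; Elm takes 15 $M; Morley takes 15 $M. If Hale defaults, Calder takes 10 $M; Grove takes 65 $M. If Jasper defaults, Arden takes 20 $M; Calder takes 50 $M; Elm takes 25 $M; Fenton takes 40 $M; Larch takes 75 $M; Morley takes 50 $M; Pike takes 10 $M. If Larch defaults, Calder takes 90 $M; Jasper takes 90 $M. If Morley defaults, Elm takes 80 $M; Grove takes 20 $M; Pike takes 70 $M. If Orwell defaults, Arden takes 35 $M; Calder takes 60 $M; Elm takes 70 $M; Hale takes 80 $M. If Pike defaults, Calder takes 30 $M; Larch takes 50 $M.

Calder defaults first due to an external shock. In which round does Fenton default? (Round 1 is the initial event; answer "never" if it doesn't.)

Round 1 — Calder defaults (initial).
  Fenton: +85 → 85 ≥ 60
  Jasper: +80 → 80 < 100
  Orwell: +75 → 75 < 110
Round 2 — Fenton defaults.
  Arden: +90 → 90 < 100
  Elm: +90 → 90 < 120
  Grove: +45 → 45 < 100
No further defaults.

2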